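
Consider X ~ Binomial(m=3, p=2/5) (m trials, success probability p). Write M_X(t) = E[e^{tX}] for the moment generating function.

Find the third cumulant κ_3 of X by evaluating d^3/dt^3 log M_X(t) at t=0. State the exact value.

κ_3 = D^3[K](0) = 18/125

M_X(t) = (2*e^(t)/5 + 3/5)^3
K_X(t) = log M_X(t) = 3*log(2*e^(t)/5 + 3/5)
D^3[K](t) = (-36*e^(2*t) + 54*e^(t))/(8*e^(3*t) + 36*e^(2*t) + 54*e^(t) + 27)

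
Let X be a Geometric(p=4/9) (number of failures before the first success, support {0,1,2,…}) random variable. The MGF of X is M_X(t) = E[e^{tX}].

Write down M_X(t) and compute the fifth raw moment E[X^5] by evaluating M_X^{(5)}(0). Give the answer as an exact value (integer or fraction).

M_X(t) = 4/(9*(1 - 5*e^(t)/9))
dM/dt = 20*e^(t)/(25*e^(2*t) - 90*e^(t) + 81)
d^2M/dt^2 = (-100*e^(2*t) - 180*e^(t))/(125*e^(3*t) - 675*e^(2*t) + 1215*e^(t) - 729)
d^3M/dt^3 = (500*e^(3*t) + 3600*e^(2*t) + 1620*e^(t))/(625*e^(4*t) - 4500*e^(3*t) + 12150*e^(2*t) - 14580*e^(t) + 6561)
d^4M/dt^4 = (-2500*e^(4*t) - 49500*e^(3*t) - 89100*e^(2*t) - 14580*e^(t))/(3125*e^(5*t) - 28125*e^(4*t) + 101250*e^(3*t) - 182250*e^(2*t) + 164025*e^(t) - 59049)

E[X^5] = d^5M/dt^5 |_{t=0} = 165535/128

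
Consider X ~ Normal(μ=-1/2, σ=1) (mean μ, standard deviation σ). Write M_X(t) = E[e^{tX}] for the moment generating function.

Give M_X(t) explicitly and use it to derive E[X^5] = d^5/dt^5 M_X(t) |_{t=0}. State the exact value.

M_X(t) = e^(t^2/2 - t/2)
dM/dt = t*e^(-t/2)*e^(t^2/2) - e^(-t/2)*e^(t^2/2)/2
d^2M/dt^2 = (4*t^2*e^(t^2/2) - 4*t*e^(t^2/2) + 5*e^(t^2/2))*e^(-t/2)/4
d^3M/dt^3 = (8*t^3*e^(t^2/2) - 12*t^2*e^(t^2/2) + 30*t*e^(t^2/2) - 13*e^(t^2/2))*e^(-t/2)/8
d^4M/dt^4 = (16*t^4*e^(t^2/2) - 32*t^3*e^(t^2/2) + 120*t^2*e^(t^2/2) - 104*t*e^(t^2/2) + 73*e^(t^2/2))*e^(-t/2)/16
d^5M/dt^5 = (32*t^5*e^(t^2/2) - 80*t^4*e^(t^2/2) + 400*t^3*e^(t^2/2) - 520*t^2*e^(t^2/2) + 730*t*e^(t^2/2) - 281*e^(t^2/2))*e^(-t/2)/32

E[X^5] = d^5M/dt^5 |_{t=0} = -281/32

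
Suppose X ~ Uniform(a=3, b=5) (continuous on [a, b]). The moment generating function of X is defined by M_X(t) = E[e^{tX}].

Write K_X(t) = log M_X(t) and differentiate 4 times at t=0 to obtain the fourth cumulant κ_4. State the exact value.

κ_4 = d^4K/dt^4 |_{t=0} = -2/15

M_X(t) = (e^(5*t) - e^(3*t))/(2*t)
K_X(t) = log M_X(t) = -log(t) + log(e^(5*t) - e^(3*t)) - log(2)
dK/dt = (5*t*e^(2*t) - 3*t - e^(2*t) + 1)/(t*e^(2*t) - t)
d^2K/dt^2 = (-4*t^2*e^(2*t) + e^(4*t) - 2*e^(2*t) + 1)/(t^2*e^(4*t) - 2*t^2*e^(2*t) + t^2)
d^3K/dt^3 = (8*t^3*e^(4*t) + 8*t^3*e^(2*t) - 2*e^(6*t) + 6*e^(4*t) - 6*e^(2*t) + 2)/(t^3*e^(6*t) - 3*t^3*e^(4*t) + 3*t^3*e^(2*t) - t^3)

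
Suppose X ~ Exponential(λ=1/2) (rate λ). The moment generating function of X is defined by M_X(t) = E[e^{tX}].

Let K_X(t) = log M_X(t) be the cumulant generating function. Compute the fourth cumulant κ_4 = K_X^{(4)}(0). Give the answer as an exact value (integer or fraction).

κ_4 = K^(4)(0) = 96

M_X(t) = 1/(2*(1/2 - t))
K_X(t) = log M_X(t) = -log(1/2 - t) - log(2)
K^(4)(t) = 96/(16*t^4 - 32*t^3 + 24*t^2 - 8*t + 1)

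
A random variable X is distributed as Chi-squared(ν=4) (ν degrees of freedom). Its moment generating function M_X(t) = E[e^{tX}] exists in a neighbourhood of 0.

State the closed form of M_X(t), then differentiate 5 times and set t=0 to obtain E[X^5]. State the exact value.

E[X^5] = M′′′′′(0) = 23040

M_X(t) = (1 - 2*t)^(-2)
M′(t) = -4/(8*t^3 - 12*t^2 + 6*t - 1)
M′′(t) = 24/(16*t^4 - 32*t^3 + 24*t^2 - 8*t + 1)
M′′′(t) = -192/(32*t^5 - 80*t^4 + 80*t^3 - 40*t^2 + 10*t - 1)
M′′′′(t) = 1920/(64*t^6 - 192*t^5 + 240*t^4 - 160*t^3 + 60*t^2 - 12*t + 1)
M′′′′′(t) = -23040/(128*t^7 - 448*t^6 + 672*t^5 - 560*t^4 + 280*t^3 - 84*t^2 + 14*t - 1)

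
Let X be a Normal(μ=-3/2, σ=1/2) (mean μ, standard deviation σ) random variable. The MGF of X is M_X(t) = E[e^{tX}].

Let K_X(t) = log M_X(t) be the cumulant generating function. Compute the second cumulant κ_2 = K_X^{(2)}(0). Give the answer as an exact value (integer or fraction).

κ_2 = K′′(0) = 1/4

M_X(t) = e^(t^2/8 - 3*t/2)
K_X(t) = log M_X(t) = t^2/8 - 3*t/2
K′(t) = t/4 - 3/2
K′′(t) = 1/4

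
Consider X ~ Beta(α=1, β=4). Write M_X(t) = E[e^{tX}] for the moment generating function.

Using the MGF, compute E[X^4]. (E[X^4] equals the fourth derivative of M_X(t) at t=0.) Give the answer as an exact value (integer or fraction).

E[X^4] = d^4M/dt^4 |_{t=0} = 1/70

M_X(t) = ₁F₁(1; 5; t)
dM/dt = ₁F₁(2; 6; t)/5
d^2M/dt^2 = ₁F₁(3; 7; t)/15
d^3M/dt^3 = ₁F₁(4; 8; t)/35
d^4M/dt^4 = ₁F₁(5; 9; t)/70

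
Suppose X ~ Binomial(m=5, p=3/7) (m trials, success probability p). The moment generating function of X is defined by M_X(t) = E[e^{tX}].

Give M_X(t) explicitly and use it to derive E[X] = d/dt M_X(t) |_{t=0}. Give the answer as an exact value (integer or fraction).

M_X(t) = (3*e^(t)/7 + 4/7)^5
D[M](t) = 1215*e^(5*t)/16807 + 6480*e^(4*t)/16807 + 12960*e^(3*t)/16807 + 11520*e^(2*t)/16807 + 3840*e^(t)/16807

E[X] = D[M](0) = 15/7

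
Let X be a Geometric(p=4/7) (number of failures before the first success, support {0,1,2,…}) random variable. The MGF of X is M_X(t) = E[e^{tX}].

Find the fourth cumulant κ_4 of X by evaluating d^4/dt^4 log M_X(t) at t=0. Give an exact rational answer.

M_X(t) = 4/(7*(1 - 3*e^(t)/7))
K_X(t) = log M_X(t) = -log(1 - 3*e^(t)/7) - log(7) + 2*log(2)
dK/dt = -3*e^(t)/(3*e^(t) - 7)
d^2K/dt^2 = 21*e^(t)/(9*e^(2*t) - 42*e^(t) + 49)
d^3K/dt^3 = (-63*e^(2*t) - 147*e^(t))/(27*e^(3*t) - 189*e^(2*t) + 441*e^(t) - 343)
d^4K/dt^4 = (189*e^(3*t) + 1764*e^(2*t) + 1029*e^(t))/(81*e^(4*t) - 756*e^(3*t) + 2646*e^(2*t) - 4116*e^(t) + 2401)

κ_4 = d^4K/dt^4 |_{t=0} = 1491/128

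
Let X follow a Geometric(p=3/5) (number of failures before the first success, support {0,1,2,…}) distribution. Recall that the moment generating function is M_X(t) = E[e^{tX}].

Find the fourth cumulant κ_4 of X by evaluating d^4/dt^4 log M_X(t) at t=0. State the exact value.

M_X(t) = 3/(5*(1 - 2*e^(t)/5))
K_X(t) = log M_X(t) = -log(1 - 2*e^(t)/5) - log(5) + log(3)
K^(4)(t) = (40*e^(3*t) + 400*e^(2*t) + 250*e^(t))/(16*e^(4*t) - 160*e^(3*t) + 600*e^(2*t) - 1000*e^(t) + 625)

κ_4 = K^(4)(0) = 230/27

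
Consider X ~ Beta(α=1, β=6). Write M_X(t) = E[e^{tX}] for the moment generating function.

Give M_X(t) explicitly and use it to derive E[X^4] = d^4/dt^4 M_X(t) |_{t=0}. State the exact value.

E[X^4] = M^(4)(0) = 1/210

M_X(t) = ₁F₁(1; 7; t)
M^(4)(t) = ₁F₁(5; 11; t)/210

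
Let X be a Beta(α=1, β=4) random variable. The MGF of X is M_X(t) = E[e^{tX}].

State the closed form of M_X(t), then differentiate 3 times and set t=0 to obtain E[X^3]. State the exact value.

M_X(t) = ₁F₁(1; 5; t)
M′(t) = ₁F₁(2; 6; t)/5
M′′(t) = ₁F₁(3; 7; t)/15
M′′′(t) = ₁F₁(4; 8; t)/35

E[X^3] = M′′′(0) = 1/35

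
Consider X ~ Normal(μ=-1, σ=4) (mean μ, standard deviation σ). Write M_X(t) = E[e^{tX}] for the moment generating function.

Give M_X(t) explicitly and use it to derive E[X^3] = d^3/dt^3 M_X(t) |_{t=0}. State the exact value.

M_X(t) = e^(8*t^2 - t)
D^3[M](t) = (4096*t^3*e^(8*t^2) - 768*t^2*e^(8*t^2) + 816*t*e^(8*t^2) - 49*e^(8*t^2))*e^(-t)

E[X^3] = D^3[M](0) = -49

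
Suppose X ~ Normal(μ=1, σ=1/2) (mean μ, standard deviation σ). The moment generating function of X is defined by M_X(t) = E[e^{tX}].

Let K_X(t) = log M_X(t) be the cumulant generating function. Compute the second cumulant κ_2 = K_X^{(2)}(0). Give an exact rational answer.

κ_2 = d^2K/dt^2 |_{t=0} = 1/4

M_X(t) = e^(t^2/8 + t)
K_X(t) = log M_X(t) = t^2/8 + t
dK/dt = t/4 + 1
d^2K/dt^2 = 1/4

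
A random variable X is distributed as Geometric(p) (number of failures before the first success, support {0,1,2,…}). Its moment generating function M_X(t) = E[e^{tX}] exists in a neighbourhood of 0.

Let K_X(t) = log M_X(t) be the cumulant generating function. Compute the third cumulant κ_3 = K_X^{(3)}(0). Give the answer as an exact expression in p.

κ_3 = d^3K/dt^3 |_{t=0} = (p^2 - 3*p + 2)/p^3

M_X(t) = p/(-(1 - p)*e^(t) + 1)
K_X(t) = log M_X(t) = log(p) - log(-(1 - p)*e^(t) + 1)
dK/dt = (-p*e^(t) + e^(t))/(p*e^(t) - e^(t) + 1)
d^2K/dt^2 = (-p*e^(t) + e^(t))/(p^2*e^(2*t) - 2*p*e^(2*t) + 2*p*e^(t) + e^(2*t) - 2*e^(t) + 1)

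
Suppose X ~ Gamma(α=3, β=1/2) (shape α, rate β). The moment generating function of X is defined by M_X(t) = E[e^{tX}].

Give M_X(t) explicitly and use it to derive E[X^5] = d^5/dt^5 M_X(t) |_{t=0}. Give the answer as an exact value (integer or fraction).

M_X(t) = 1/(8*(1/2 - t)^3)
D^5[M](t) = 80640/(256*t^8 - 1024*t^7 + 1792*t^6 - 1792*t^5 + 1120*t^4 - 448*t^3 + 112*t^2 - 16*t + 1)

E[X^5] = D^5[M](0) = 80640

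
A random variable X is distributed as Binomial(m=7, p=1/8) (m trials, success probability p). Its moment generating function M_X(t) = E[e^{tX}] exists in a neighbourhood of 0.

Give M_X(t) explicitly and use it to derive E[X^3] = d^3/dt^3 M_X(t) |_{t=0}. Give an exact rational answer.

M_X(t) = (e^(t)/8 + 7/8)^7

E[X^3] = M^(3)(0) = 833/256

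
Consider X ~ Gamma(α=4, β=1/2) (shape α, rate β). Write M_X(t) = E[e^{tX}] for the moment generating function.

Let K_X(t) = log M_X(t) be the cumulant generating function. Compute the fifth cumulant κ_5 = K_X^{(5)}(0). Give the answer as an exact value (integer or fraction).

κ_5 = K′′′′′(0) = 3072

M_X(t) = 1/(16*(1/2 - t)^4)
K_X(t) = log M_X(t) = -4*log(1/2 - t) - 4*log(2)
K′(t) = -8/(2*t - 1)
K′′(t) = 16/(4*t^2 - 4*t + 1)
K′′′(t) = -64/(8*t^3 - 12*t^2 + 6*t - 1)
K′′′′(t) = 384/(16*t^4 - 32*t^3 + 24*t^2 - 8*t + 1)
K′′′′′(t) = -3072/(32*t^5 - 80*t^4 + 80*t^3 - 40*t^2 + 10*t - 1)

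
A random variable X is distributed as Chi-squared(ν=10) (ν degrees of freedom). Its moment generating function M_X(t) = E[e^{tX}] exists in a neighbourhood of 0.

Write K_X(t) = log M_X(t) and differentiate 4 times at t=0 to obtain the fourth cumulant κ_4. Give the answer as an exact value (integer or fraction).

M_X(t) = (1 - 2*t)^(-5)
K_X(t) = log M_X(t) = -5*log(1 - 2*t)
dK/dt = -10/(2*t - 1)
d^2K/dt^2 = 20/(4*t^2 - 4*t + 1)
d^3K/dt^3 = -80/(8*t^3 - 12*t^2 + 6*t - 1)
d^4K/dt^4 = 480/(16*t^4 - 32*t^3 + 24*t^2 - 8*t + 1)

κ_4 = d^4K/dt^4 |_{t=0} = 480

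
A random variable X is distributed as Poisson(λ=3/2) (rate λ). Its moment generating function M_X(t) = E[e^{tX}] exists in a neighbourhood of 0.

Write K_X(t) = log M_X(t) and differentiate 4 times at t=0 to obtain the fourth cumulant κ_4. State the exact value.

κ_4 = K′′′′(0) = 3/2

M_X(t) = e^(3*e^(t)/2 - 3/2)
K_X(t) = log M_X(t) = 3*e^(t)/2 - 3/2
K′(t) = 3*e^(t)/2
K′′(t) = 3*e^(t)/2
K′′′(t) = 3*e^(t)/2
K′′′′(t) = 3*e^(t)/2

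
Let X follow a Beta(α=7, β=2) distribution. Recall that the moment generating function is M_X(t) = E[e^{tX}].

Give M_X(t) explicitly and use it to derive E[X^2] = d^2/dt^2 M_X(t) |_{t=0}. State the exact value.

M_X(t) = ₁F₁(7; 9; t)
M^(2)(t) = 28*₁F₁(9; 11; t)/45

E[X^2] = M^(2)(0) = 28/45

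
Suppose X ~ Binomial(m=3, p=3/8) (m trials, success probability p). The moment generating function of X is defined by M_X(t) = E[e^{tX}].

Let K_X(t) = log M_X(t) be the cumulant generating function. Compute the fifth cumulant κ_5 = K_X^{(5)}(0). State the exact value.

M_X(t) = (3*e^(t)/8 + 5/8)^3
K_X(t) = log M_X(t) = 3*log(3*e^(t)/8 + 5/8)
K^(5)(t) = (-1215*e^(4*t) + 22275*e^(3*t) - 37125*e^(2*t) + 5625*e^(t))/(243*e^(5*t) + 2025*e^(4*t) + 6750*e^(3*t) + 11250*e^(2*t) + 9375*e^(t) + 3125)

κ_5 = K^(5)(0) = -1305/4096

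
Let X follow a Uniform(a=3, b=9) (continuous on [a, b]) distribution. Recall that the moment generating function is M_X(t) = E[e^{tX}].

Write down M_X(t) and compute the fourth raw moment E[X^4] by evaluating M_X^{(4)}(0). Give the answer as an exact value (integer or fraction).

M_X(t) = (e^(9*t) - e^(3*t))/(6*t)
dM/dt = (9*t*e^(9*t) - 3*t*e^(3*t) - e^(9*t) + e^(3*t))/(6*t^2)
d^2M/dt^2 = (81*t^2*e^(9*t) - 9*t^2*e^(3*t) - 18*t*e^(9*t) + 6*t*e^(3*t) + 2*e^(9*t) - 2*e^(3*t))/(6*t^3)
d^3M/dt^3 = (243*t^3*e^(9*t) - 9*t^3*e^(3*t) - 81*t^2*e^(9*t) + 9*t^2*e^(3*t) + 18*t*e^(9*t) - 6*t*e^(3*t) - 2*e^(9*t) + 2*e^(3*t))/(2*t^4)

E[X^4] = d^4M/dt^4 |_{t=0} = 9801/5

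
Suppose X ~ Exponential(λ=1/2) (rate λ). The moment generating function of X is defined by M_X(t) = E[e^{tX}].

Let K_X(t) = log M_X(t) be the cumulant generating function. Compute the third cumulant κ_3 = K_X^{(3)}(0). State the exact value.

κ_3 = D^3[K](0) = 16

M_X(t) = 1/(2*(1/2 - t))
K_X(t) = log M_X(t) = -log(1/2 - t) - log(2)
D^3[K](t) = -16/(8*t^3 - 12*t^2 + 6*t - 1)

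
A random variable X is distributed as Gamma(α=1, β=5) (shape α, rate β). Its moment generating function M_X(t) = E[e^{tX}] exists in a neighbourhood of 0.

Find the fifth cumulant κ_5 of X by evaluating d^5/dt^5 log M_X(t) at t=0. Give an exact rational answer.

M_X(t) = 5/(5 - t)
K_X(t) = log M_X(t) = -log(5 - t) + log(5)
dK/dt = -1/(t - 5)
d^2K/dt^2 = 1/(t^2 - 10*t + 25)
d^3K/dt^3 = -2/(t^3 - 15*t^2 + 75*t - 125)
d^4K/dt^4 = 6/(t^4 - 20*t^3 + 150*t^2 - 500*t + 625)
d^5K/dt^5 = -24/(t^5 - 25*t^4 + 250*t^3 - 1250*t^2 + 3125*t - 3125)

κ_5 = d^5K/dt^5 |_{t=0} = 24/3125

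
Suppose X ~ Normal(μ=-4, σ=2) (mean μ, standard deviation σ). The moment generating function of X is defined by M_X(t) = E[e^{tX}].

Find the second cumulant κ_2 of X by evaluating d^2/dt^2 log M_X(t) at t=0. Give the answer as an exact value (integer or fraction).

κ_2 = K′′(0) = 4

M_X(t) = e^(2*t^2 - 4*t)
K_X(t) = log M_X(t) = 2*t^2 - 4*t
K′(t) = 4*t - 4
K′′(t) = 4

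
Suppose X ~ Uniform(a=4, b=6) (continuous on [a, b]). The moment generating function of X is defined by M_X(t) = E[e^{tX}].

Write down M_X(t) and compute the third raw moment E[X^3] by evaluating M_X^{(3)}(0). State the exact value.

M_X(t) = (e^(6*t) - e^(4*t))/(2*t)
M^(3)(t) = (108*t^3*e^(6*t) - 32*t^3*e^(4*t) - 54*t^2*e^(6*t) + 24*t^2*e^(4*t) + 18*t*e^(6*t) - 12*t*e^(4*t) - 3*e^(6*t) + 3*e^(4*t))/t^4

E[X^3] = M^(3)(0) = 130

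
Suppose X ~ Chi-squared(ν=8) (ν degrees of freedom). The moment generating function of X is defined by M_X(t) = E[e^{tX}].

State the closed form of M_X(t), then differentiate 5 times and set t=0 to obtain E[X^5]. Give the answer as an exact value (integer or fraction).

M_X(t) = (1 - 2*t)^(-4)
M′(t) = -8/(32*t^5 - 80*t^4 + 80*t^3 - 40*t^2 + 10*t - 1)
M′′(t) = 80/(64*t^6 - 192*t^5 + 240*t^4 - 160*t^3 + 60*t^2 - 12*t + 1)
M′′′(t) = -960/(128*t^7 - 448*t^6 + 672*t^5 - 560*t^4 + 280*t^3 - 84*t^2 + 14*t - 1)
M′′′′(t) = 13440/(256*t^8 - 1024*t^7 + 1792*t^6 - 1792*t^5 + 1120*t^4 - 448*t^3 + 112*t^2 - 16*t + 1)
M′′′′′(t) = -215040/(512*t^9 - 2304*t^8 + 4608*t^7 - 5376*t^6 + 4032*t^5 - 2016*t^4 + 672*t^3 - 144*t^2 + 18*t - 1)

E[X^5] = M′′′′′(0) = 215040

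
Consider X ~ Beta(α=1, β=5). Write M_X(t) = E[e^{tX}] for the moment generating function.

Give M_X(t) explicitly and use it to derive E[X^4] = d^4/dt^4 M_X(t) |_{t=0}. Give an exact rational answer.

M_X(t) = ₁F₁(1; 6; t)
M′(t) = ₁F₁(2; 7; t)/6
M′′(t) = ₁F₁(3; 8; t)/21
M′′′(t) = ₁F₁(4; 9; t)/56
M′′′′(t) = ₁F₁(5; 10; t)/126

E[X^4] = M′′′′(0) = 1/126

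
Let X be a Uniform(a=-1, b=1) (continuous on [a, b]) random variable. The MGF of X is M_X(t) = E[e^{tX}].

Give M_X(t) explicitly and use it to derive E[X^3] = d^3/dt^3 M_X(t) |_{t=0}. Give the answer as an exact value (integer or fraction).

M_X(t) = (e^(t) - e^(-t))/(2*t)
M′(t) = (t*e^(2*t) + t - e^(2*t) + 1)*e^(-t)/(2*t^2)
M′′(t) = (t^2*e^(2*t) - t^2 - 2*t*e^(2*t) - 2*t + 2*e^(2*t) - 2)*e^(-t)/(2*t^3)
M′′′(t) = (t^3*e^(2*t) + t^3 - 3*t^2*e^(2*t) + 3*t^2 + 6*t*e^(2*t) + 6*t - 6*e^(2*t) + 6)*e^(-t)/(2*t^4)

E[X^3] = M′′′(0) = 0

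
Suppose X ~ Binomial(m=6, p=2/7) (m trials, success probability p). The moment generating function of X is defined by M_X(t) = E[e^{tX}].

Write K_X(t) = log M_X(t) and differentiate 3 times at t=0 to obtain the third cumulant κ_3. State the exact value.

M_X(t) = (2*e^(t)/7 + 5/7)^6
K_X(t) = log M_X(t) = 6*log(2*e^(t)/7 + 5/7)
dK/dt = 12*e^(t)/(2*e^(t) + 5)
d^2K/dt^2 = 60*e^(t)/(4*e^(2*t) + 20*e^(t) + 25)
d^3K/dt^3 = (-120*e^(2*t) + 300*e^(t))/(8*e^(3*t) + 60*e^(2*t) + 150*e^(t) + 125)

κ_3 = d^3K/dt^3 |_{t=0} = 180/343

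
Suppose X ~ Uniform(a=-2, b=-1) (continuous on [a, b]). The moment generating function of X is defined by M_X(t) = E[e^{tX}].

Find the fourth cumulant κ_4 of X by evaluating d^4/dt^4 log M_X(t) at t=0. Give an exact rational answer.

M_X(t) = (e^(-t) - e^(-2*t))/t
K_X(t) = log M_X(t) = -log(t) + log(e^(-t) - e^(-2*t))

κ_4 = K^(4)(0) = -1/120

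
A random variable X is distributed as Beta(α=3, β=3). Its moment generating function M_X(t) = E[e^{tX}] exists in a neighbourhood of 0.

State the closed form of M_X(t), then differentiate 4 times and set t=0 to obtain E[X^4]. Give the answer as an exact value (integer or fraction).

M_X(t) = ₁F₁(3; 6; t)
dM/dt = ₁F₁(4; 7; t)/2
d^2M/dt^2 = 2*₁F₁(5; 8; t)/7
d^3M/dt^3 = 5*₁F₁(6; 9; t)/28
d^4M/dt^4 = 5*₁F₁(7; 10; t)/42

E[X^4] = d^4M/dt^4 |_{t=0} = 5/42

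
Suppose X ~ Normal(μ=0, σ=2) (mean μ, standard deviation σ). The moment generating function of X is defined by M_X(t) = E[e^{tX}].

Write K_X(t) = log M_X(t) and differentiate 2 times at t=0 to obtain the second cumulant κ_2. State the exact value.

M_X(t) = e^(2*t^2)
K_X(t) = log M_X(t) = 2*t^2
dK/dt = 4*t
d^2K/dt^2 = 4

κ_2 = d^2K/dt^2 |_{t=0} = 4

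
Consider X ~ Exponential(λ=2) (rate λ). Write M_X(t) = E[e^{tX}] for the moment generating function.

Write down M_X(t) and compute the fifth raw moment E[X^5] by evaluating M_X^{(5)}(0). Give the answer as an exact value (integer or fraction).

E[X^5] = D^5[M](0) = 15/4

M_X(t) = 2/(2 - t)
D^5[M](t) = 240/(t^6 - 12*t^5 + 60*t^4 - 160*t^3 + 240*t^2 - 192*t + 64)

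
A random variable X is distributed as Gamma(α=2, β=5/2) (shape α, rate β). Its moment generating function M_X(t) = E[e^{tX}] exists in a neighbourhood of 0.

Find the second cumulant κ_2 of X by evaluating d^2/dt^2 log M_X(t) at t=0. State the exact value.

M_X(t) = 25/(4*(5/2 - t)^2)
K_X(t) = log M_X(t) = -2*log(5/2 - t) - 2*log(2) + 2*log(5)
K′(t) = -4/(2*t - 5)
K′′(t) = 8/(4*t^2 - 20*t + 25)

κ_2 = K′′(0) = 8/25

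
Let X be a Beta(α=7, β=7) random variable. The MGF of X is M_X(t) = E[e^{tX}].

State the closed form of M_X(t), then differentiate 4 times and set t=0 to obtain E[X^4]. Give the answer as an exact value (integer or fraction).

M_X(t) = ₁F₁(7; 14; t)
M^(4)(t) = 3*₁F₁(11; 18; t)/34

E[X^4] = M^(4)(0) = 3/34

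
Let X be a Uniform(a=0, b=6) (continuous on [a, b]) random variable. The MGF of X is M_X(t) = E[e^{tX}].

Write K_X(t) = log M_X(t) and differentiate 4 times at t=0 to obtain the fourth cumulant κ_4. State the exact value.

κ_4 = K′′′′(0) = -54/5

M_X(t) = (e^(6*t) - 1)/(6*t)
K_X(t) = log M_X(t) = -log(t) + log(e^(6*t) - 1) - log(6)
K′(t) = (6*t*e^(6*t) - e^(6*t) + 1)/(t*e^(6*t) - t)
K′′(t) = (-36*t^2*e^(6*t) + e^(12*t) - 2*e^(6*t) + 1)/(t^2*e^(12*t) - 2*t^2*e^(6*t) + t^2)
K′′′(t) = (216*t^3*e^(12*t) + 216*t^3*e^(6*t) - 2*e^(18*t) + 6*e^(12*t) - 6*e^(6*t) + 2)/(t^3*e^(18*t) - 3*t^3*e^(12*t) + 3*t^3*e^(6*t) - t^3)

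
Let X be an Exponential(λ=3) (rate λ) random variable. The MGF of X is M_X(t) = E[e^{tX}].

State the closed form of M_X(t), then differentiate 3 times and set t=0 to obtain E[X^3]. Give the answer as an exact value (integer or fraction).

E[X^3] = M′′′(0) = 2/9

M_X(t) = 3/(3 - t)
M′(t) = 3/(t^2 - 6*t + 9)
M′′(t) = -6/(t^3 - 9*t^2 + 27*t - 27)
M′′′(t) = 18/(t^4 - 12*t^3 + 54*t^2 - 108*t + 81)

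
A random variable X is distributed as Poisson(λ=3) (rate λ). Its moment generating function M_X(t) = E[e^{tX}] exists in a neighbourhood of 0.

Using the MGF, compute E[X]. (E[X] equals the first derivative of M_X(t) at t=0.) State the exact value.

M_X(t) = e^(3*e^(t) - 3)
M′(t) = 3*e^(-3)*e^(t)*e^(3*e^(t))

E[X] = M′(0) = 3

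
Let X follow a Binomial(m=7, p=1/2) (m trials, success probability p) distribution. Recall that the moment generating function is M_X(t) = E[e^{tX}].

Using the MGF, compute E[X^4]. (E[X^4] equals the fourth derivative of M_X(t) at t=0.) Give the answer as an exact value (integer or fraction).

E[X^4] = d^4M/dt^4 |_{t=0} = 287

M_X(t) = (e^(t)/2 + 1/2)^7
dM/dt = 7*e^(7*t)/128 + 21*e^(6*t)/64 + 105*e^(5*t)/128 + 35*e^(4*t)/32 + 105*e^(3*t)/128 + 21*e^(2*t)/64 + 7*e^(t)/128
d^2M/dt^2 = 49*e^(7*t)/128 + 63*e^(6*t)/32 + 525*e^(5*t)/128 + 35*e^(4*t)/8 + 315*e^(3*t)/128 + 21*e^(2*t)/32 + 7*e^(t)/128
d^3M/dt^3 = 343*e^(7*t)/128 + 189*e^(6*t)/16 + 2625*e^(5*t)/128 + 35*e^(4*t)/2 + 945*e^(3*t)/128 + 21*e^(2*t)/16 + 7*e^(t)/128
d^4M/dt^4 = 2401*e^(7*t)/128 + 567*e^(6*t)/8 + 13125*e^(5*t)/128 + 70*e^(4*t) + 2835*e^(3*t)/128 + 21*e^(2*t)/8 + 7*e^(t)/128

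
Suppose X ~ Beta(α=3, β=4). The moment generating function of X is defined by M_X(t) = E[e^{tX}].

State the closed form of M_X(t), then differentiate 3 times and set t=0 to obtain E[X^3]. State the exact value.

M_X(t) = ₁F₁(3; 7; t)
dM/dt = 3*₁F₁(4; 8; t)/7
d^2M/dt^2 = 3*₁F₁(5; 9; t)/14
d^3M/dt^3 = 5*₁F₁(6; 10; t)/42

E[X^3] = d^3M/dt^3 |_{t=0} = 5/42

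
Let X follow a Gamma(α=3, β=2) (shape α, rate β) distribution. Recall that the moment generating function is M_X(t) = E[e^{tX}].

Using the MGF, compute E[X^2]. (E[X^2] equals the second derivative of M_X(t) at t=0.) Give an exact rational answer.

E[X^2] = d^2M/dt^2 |_{t=0} = 3

M_X(t) = 8/(2 - t)^3
dM/dt = 24/(t^4 - 8*t^3 + 24*t^2 - 32*t + 16)
d^2M/dt^2 = -96/(t^5 - 10*t^4 + 40*t^3 - 80*t^2 + 80*t - 32)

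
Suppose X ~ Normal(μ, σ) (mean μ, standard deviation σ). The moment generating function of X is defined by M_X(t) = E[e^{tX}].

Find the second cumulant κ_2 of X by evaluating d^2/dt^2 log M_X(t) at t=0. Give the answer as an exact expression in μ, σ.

κ_2 = K^(2)(0) = σ^2

M_X(t) = e^(μ*t + σ^2*t^2/2)
K_X(t) = log M_X(t) = μ*t + σ^2*t^2/2
K^(2)(t) = σ^2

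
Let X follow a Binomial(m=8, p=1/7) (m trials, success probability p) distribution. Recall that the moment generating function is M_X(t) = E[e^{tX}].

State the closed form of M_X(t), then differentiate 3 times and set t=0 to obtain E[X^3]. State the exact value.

M_X(t) = (e^(t)/7 + 6/7)^8

E[X^3] = d^3M/dt^3 |_{t=0} = 272/49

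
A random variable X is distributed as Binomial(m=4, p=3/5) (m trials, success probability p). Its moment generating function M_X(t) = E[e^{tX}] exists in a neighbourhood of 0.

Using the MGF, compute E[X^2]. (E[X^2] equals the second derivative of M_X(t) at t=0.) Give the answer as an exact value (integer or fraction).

E[X^2] = M′′(0) = 168/25

M_X(t) = (3*e^(t)/5 + 2/5)^4
M′(t) = 324*e^(4*t)/625 + 648*e^(3*t)/625 + 432*e^(2*t)/625 + 96*e^(t)/625
M′′(t) = 1296*e^(4*t)/625 + 1944*e^(3*t)/625 + 864*e^(2*t)/625 + 96*e^(t)/625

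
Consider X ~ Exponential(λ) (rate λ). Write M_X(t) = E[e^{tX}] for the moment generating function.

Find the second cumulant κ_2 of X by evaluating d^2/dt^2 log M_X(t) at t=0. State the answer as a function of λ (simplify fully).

M_X(t) = λ/(λ - t)
K_X(t) = log M_X(t) = log(λ) - log(λ - t)
K′(t) = -1/(-λ + t)
K′′(t) = 1/(λ^2 - 2*λ*t + t^2)

κ_2 = K′′(0) = λ^(-2)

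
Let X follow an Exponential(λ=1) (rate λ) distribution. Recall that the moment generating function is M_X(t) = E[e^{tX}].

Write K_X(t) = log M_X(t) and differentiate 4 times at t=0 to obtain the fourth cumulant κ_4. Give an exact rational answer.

κ_4 = d^4K/dt^4 |_{t=0} = 6

M_X(t) = 1/(1 - t)
K_X(t) = log M_X(t) = -log(1 - t)
dK/dt = -1/(t - 1)
d^2K/dt^2 = 1/(t^2 - 2*t + 1)
d^3K/dt^3 = -2/(t^3 - 3*t^2 + 3*t - 1)
d^4K/dt^4 = 6/(t^4 - 4*t^3 + 6*t^2 - 4*t + 1)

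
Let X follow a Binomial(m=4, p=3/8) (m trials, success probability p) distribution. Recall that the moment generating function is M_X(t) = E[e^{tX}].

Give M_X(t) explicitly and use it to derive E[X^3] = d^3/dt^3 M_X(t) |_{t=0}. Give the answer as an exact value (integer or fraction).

E[X^3] = D^3[M](0) = 501/64

M_X(t) = (3*e^(t)/8 + 5/8)^4
D^3[M](t) = 81*e^(4*t)/64 + 3645*e^(3*t)/1024 + 675*e^(2*t)/256 + 375*e^(t)/1024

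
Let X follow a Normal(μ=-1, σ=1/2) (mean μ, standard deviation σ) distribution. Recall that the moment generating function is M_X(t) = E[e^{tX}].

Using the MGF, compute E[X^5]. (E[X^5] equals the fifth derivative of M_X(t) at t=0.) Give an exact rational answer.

E[X^5] = M^(5)(0) = -71/16

M_X(t) = e^(t^2/8 - t)
M^(5)(t) = (t^5*e^(t^2/8) - 20*t^4*e^(t^2/8) + 200*t^3*e^(t^2/8) - 1120*t^2*e^(t^2/8) + 3440*t*e^(t^2/8) - 4544*e^(t^2/8))*e^(-t)/1024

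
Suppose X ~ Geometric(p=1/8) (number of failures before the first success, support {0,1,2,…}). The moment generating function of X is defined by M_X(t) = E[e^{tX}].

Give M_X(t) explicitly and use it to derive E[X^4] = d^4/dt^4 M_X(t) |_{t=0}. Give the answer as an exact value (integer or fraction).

M_X(t) = 1/(8*(1 - 7*e^(t)/8))
M′(t) = 7*e^(t)/(49*e^(2*t) - 112*e^(t) + 64)
M′′(t) = (-49*e^(2*t) - 56*e^(t))/(343*e^(3*t) - 1176*e^(2*t) + 1344*e^(t) - 512)
M′′′(t) = (343*e^(3*t) + 1568*e^(2*t) + 448*e^(t))/(2401*e^(4*t) - 10976*e^(3*t) + 18816*e^(2*t) - 14336*e^(t) + 4096)
M′′′′(t) = (-2401*e^(4*t) - 30184*e^(3*t) - 34496*e^(2*t) - 3584*e^(t))/(16807*e^(5*t) - 96040*e^(4*t) + 219520*e^(3*t) - 250880*e^(2*t) + 143360*e^(t) - 32768)

E[X^4] = M′′′′(0) = 70665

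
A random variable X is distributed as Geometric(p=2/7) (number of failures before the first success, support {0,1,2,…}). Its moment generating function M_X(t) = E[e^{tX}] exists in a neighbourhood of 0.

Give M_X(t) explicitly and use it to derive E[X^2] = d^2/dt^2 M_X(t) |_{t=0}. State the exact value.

M_X(t) = 2/(7*(1 - 5*e^(t)/7))
M′(t) = 10*e^(t)/(25*e^(2*t) - 70*e^(t) + 49)
M′′(t) = (-50*e^(2*t) - 70*e^(t))/(125*e^(3*t) - 525*e^(2*t) + 735*e^(t) - 343)

E[X^2] = M′′(0) = 15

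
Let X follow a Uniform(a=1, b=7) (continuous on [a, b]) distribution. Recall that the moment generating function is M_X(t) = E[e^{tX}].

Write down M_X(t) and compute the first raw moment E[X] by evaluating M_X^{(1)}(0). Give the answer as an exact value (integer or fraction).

M_X(t) = (e^(7*t) - e^(t))/(6*t)
M^(1)(t) = (7*t*e^(7*t) - t*e^(t) - e^(7*t) + e^(t))/(6*t^2)

E[X] = M^(1)(0) = 4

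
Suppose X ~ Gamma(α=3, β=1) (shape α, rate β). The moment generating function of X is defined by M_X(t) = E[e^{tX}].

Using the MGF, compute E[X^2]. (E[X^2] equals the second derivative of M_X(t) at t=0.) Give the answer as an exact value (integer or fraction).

M_X(t) = (1 - t)^(-3)
M′(t) = 3/(t^4 - 4*t^3 + 6*t^2 - 4*t + 1)
M′′(t) = -12/(t^5 - 5*t^4 + 10*t^3 - 10*t^2 + 5*t - 1)

E[X^2] = M′′(0) = 12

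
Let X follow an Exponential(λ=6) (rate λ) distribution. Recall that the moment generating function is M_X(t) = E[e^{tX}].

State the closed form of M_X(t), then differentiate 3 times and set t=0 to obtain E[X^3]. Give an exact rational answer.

M_X(t) = 6/(6 - t)
M^(3)(t) = 36/(t^4 - 24*t^3 + 216*t^2 - 864*t + 1296)

E[X^3] = M^(3)(0) = 1/36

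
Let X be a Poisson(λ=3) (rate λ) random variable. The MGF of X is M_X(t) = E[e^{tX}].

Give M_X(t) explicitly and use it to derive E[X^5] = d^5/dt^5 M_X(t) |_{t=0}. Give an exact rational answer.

M_X(t) = e^(3*e^(t) - 3)
dM/dt = 3*e^(-3)*e^(t)*e^(3*e^(t))
d^2M/dt^2 = (9*e^(2*t)*e^(3*e^(t)) + 3*e^(t)*e^(3*e^(t)))*e^(-3)
d^3M/dt^3 = (27*e^(3*t)*e^(3*e^(t)) + 27*e^(2*t)*e^(3*e^(t)) + 3*e^(t)*e^(3*e^(t)))*e^(-3)
d^4M/dt^4 = (81*e^(4*t)*e^(3*e^(t)) + 162*e^(3*t)*e^(3*e^(t)) + 63*e^(2*t)*e^(3*e^(t)) + 3*e^(t)*e^(3*e^(t)))*e^(-3)
d^5M/dt^5 = (243*e^(5*t)*e^(3*e^(t)) + 810*e^(4*t)*e^(3*e^(t)) + 675*e^(3*t)*e^(3*e^(t)) + 135*e^(2*t)*e^(3*e^(t)) + 3*e^(t)*e^(3*e^(t)))*e^(-3)

E[X^5] = d^5M/dt^5 |_{t=0} = 1866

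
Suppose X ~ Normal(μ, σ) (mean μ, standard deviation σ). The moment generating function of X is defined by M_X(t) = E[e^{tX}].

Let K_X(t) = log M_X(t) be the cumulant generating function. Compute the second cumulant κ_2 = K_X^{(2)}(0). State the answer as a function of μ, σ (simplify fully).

κ_2 = K′′(0) = σ^2

M_X(t) = e^(μ*t + σ^2*t^2/2)
K_X(t) = log M_X(t) = μ*t + σ^2*t^2/2
K′(t) = μ + σ^2*t
K′′(t) = σ^2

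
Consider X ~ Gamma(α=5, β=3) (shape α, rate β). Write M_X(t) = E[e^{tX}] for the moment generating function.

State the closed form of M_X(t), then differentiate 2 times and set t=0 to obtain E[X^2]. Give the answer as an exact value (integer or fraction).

M_X(t) = 243/(3 - t)^5
dM/dt = 1215/(t^6 - 18*t^5 + 135*t^4 - 540*t^3 + 1215*t^2 - 1458*t + 729)
d^2M/dt^2 = -7290/(t^7 - 21*t^6 + 189*t^5 - 945*t^4 + 2835*t^3 - 5103*t^2 + 5103*t - 2187)

E[X^2] = d^2M/dt^2 |_{t=0} = 10/3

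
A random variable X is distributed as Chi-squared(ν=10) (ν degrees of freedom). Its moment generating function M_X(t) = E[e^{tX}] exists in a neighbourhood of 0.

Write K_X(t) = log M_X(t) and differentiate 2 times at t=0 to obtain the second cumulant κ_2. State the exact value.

κ_2 = K′′(0) = 20

M_X(t) = (1 - 2*t)^(-5)
K_X(t) = log M_X(t) = -5*log(1 - 2*t)
K′(t) = -10/(2*t - 1)
K′′(t) = 20/(4*t^2 - 4*t + 1)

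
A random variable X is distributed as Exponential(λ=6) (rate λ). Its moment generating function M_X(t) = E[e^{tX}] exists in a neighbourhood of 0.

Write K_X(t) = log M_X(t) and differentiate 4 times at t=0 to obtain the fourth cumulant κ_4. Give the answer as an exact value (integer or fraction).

M_X(t) = 6/(6 - t)
K_X(t) = log M_X(t) = -log(6 - t) + log(6)
dK/dt = -1/(t - 6)
d^2K/dt^2 = 1/(t^2 - 12*t + 36)
d^3K/dt^3 = -2/(t^3 - 18*t^2 + 108*t - 216)
d^4K/dt^4 = 6/(t^4 - 24*t^3 + 216*t^2 - 864*t + 1296)

κ_4 = d^4K/dt^4 |_{t=0} = 1/216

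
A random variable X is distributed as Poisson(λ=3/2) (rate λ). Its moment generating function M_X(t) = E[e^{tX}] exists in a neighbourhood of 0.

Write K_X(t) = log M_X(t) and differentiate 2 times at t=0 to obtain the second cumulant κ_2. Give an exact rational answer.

M_X(t) = e^(3*e^(t)/2 - 3/2)
K_X(t) = log M_X(t) = 3*e^(t)/2 - 3/2
dK/dt = 3*e^(t)/2
d^2K/dt^2 = 3*e^(t)/2

κ_2 = d^2K/dt^2 |_{t=0} = 3/2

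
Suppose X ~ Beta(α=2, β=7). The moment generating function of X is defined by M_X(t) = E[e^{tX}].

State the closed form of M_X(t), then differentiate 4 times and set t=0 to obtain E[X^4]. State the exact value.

M_X(t) = ₁F₁(2; 9; t)
M′(t) = 2*₁F₁(3; 10; t)/9
M′′(t) = ₁F₁(4; 11; t)/15
M′′′(t) = 4*₁F₁(5; 12; t)/165
M′′′′(t) = ₁F₁(6; 13; t)/99

E[X^4] = M′′′′(0) = 1/99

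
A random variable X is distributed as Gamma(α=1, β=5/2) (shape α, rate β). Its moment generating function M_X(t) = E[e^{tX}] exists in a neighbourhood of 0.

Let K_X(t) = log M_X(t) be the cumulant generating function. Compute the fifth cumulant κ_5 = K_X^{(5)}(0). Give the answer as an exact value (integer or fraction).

M_X(t) = 5/(2*(5/2 - t))
K_X(t) = log M_X(t) = -log(5/2 - t) - log(2) + log(5)
D^5[K](t) = -768/(32*t^5 - 400*t^4 + 2000*t^3 - 5000*t^2 + 6250*t - 3125)

κ_5 = D^5[K](0) = 768/3125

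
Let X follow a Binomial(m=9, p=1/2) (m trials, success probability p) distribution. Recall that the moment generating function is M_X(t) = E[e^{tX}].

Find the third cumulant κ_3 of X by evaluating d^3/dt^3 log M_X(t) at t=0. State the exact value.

κ_3 = D^3[K](0) = 0

M_X(t) = (e^(t)/2 + 1/2)^9
K_X(t) = log M_X(t) = 9*log(e^(t)/2 + 1/2)
D^3[K](t) = (-9*e^(2*t) + 9*e^(t))/(e^(3*t) + 3*e^(2*t) + 3*e^(t) + 1)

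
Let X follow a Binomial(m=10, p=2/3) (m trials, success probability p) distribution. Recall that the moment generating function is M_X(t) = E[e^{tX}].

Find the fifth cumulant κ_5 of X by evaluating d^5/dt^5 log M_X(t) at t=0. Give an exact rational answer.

M_X(t) = (2*e^(t)/3 + 1/3)^10
K_X(t) = log M_X(t) = 10*log(2*e^(t)/3 + 1/3)
K′(t) = 20*e^(t)/(2*e^(t) + 1)
K′′(t) = 20*e^(t)/(4*e^(2*t) + 4*e^(t) + 1)
K′′′(t) = (-40*e^(2*t) + 20*e^(t))/(8*e^(3*t) + 12*e^(2*t) + 6*e^(t) + 1)
K′′′′(t) = (80*e^(3*t) - 160*e^(2*t) + 20*e^(t))/(16*e^(4*t) + 32*e^(3*t) + 24*e^(2*t) + 8*e^(t) + 1)
K′′′′′(t) = (-160*e^(4*t) + 880*e^(3*t) - 440*e^(2*t) + 20*e^(t))/(32*e^(5*t) + 80*e^(4*t) + 80*e^(3*t) + 40*e^(2*t) + 10*e^(t) + 1)

κ_5 = K′′′′′(0) = 100/81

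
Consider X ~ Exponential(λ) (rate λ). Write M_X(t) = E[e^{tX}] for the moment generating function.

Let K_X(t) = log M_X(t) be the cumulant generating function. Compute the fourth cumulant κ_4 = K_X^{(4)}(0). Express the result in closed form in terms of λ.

M_X(t) = λ/(λ - t)
K_X(t) = log M_X(t) = log(λ) - log(λ - t)
K^(4)(t) = 6/(λ^4 - 4*λ^3*t + 6*λ^2*t^2 - 4*λ*t^3 + t^4)

κ_4 = K^(4)(0) = 6/λ^4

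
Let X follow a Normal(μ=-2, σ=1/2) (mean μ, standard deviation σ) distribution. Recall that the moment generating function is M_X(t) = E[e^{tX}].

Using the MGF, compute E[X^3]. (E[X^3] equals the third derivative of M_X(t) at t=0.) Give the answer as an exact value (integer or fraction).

M_X(t) = e^(t^2/8 - 2*t)
D^3[M](t) = (t^3*e^(t^2/8) - 24*t^2*e^(t^2/8) + 204*t*e^(t^2/8) - 608*e^(t^2/8))*e^(-2*t)/64

E[X^3] = D^3[M](0) = -19/2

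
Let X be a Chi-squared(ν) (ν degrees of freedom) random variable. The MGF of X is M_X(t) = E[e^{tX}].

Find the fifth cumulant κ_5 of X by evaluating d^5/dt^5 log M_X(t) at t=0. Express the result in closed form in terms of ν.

κ_5 = D^5[K](0) = 384*ν

M_X(t) = (1 - 2*t)^(-ν/2)
K_X(t) = log M_X(t) = -ν*log(1 - 2*t)/2
D^5[K](t) = -384*ν/(32*t^5 - 80*t^4 + 80*t^3 - 40*t^2 + 10*t - 1)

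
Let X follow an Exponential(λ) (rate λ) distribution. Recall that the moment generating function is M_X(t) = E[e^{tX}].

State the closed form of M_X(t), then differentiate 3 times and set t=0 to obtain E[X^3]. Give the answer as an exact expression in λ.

M_X(t) = λ/(λ - t)
dM/dt = λ/(λ^2 - 2*λ*t + t^2)
d^2M/dt^2 = -2*λ/(-λ^3 + 3*λ^2*t - 3*λ*t^2 + t^3)
d^3M/dt^3 = 6*λ/(λ^4 - 4*λ^3*t + 6*λ^2*t^2 - 4*λ*t^3 + t^4)

E[X^3] = d^3M/dt^3 |_{t=0} = 6/λ^3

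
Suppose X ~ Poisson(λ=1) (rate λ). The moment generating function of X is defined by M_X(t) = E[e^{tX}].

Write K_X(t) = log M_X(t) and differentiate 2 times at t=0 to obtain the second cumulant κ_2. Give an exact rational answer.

κ_2 = D^2[K](0) = 1

M_X(t) = e^(e^(t) - 1)
K_X(t) = log M_X(t) = e^(t) - 1
D^2[K](t) = e^(t)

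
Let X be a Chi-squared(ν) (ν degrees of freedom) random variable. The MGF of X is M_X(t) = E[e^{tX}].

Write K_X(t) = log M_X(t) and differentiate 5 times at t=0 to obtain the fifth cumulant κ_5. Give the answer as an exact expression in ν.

κ_5 = D^5[K](0) = 384*ν

M_X(t) = (1 - 2*t)^(-ν/2)
K_X(t) = log M_X(t) = -ν*log(1 - 2*t)/2
D^5[K](t) = -384*ν/(32*t^5 - 80*t^4 + 80*t^3 - 40*t^2 + 10*t - 1)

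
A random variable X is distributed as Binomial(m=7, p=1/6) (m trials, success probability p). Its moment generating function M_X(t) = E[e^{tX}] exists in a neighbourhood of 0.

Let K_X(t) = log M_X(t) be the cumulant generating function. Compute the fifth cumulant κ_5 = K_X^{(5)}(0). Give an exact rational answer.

κ_5 = D^5[K](0) = -35/81

M_X(t) = (e^(t)/6 + 5/6)^7
K_X(t) = log M_X(t) = 7*log(e^(t)/6 + 5/6)
D^5[K](t) = (-35*e^(4*t) + 1925*e^(3*t) - 9625*e^(2*t) + 4375*e^(t))/(e^(5*t) + 25*e^(4*t) + 250*e^(3*t) + 1250*e^(2*t) + 3125*e^(t) + 3125)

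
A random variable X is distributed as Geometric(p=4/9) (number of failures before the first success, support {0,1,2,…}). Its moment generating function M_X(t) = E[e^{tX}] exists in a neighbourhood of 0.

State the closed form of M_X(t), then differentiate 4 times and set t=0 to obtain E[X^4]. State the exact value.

M_X(t) = 4/(9*(1 - 5*e^(t)/9))
M^(4)(t) = (-2500*e^(4*t) - 49500*e^(3*t) - 89100*e^(2*t) - 14580*e^(t))/(3125*e^(5*t) - 28125*e^(4*t) + 101250*e^(3*t) - 182250*e^(2*t) + 164025*e^(t) - 59049)

E[X^4] = M^(4)(0) = 4865/32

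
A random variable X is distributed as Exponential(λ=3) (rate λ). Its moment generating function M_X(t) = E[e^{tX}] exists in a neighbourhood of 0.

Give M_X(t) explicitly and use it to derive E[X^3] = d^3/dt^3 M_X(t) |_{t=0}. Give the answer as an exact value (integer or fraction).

M_X(t) = 3/(3 - t)
M^(3)(t) = 18/(t^4 - 12*t^3 + 54*t^2 - 108*t + 81)

E[X^3] = M^(3)(0) = 2/9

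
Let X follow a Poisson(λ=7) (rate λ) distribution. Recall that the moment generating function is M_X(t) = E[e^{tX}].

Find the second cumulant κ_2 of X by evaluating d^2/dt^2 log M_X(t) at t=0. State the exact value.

κ_2 = K^(2)(0) = 7

M_X(t) = e^(7*e^(t) - 7)
K_X(t) = log M_X(t) = 7*e^(t) - 7
K^(2)(t) = 7*e^(t)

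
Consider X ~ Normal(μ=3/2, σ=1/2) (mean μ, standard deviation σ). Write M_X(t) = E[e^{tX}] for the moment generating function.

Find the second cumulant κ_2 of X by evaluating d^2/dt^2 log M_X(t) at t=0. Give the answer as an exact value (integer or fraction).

M_X(t) = e^(t^2/8 + 3*t/2)
K_X(t) = log M_X(t) = t^2/8 + 3*t/2
dK/dt = t/4 + 3/2
d^2K/dt^2 = 1/4

κ_2 = d^2K/dt^2 |_{t=0} = 1/4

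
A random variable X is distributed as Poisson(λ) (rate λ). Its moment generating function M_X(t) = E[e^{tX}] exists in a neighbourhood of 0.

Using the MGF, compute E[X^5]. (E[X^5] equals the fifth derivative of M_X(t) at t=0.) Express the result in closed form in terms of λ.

M_X(t) = e^(λ*(e^(t) - 1))
D^5[M](t) = (λ^5*e^(5*t)*e^(λ*e^(t)) + 10*λ^4*e^(4*t)*e^(λ*e^(t)) + 25*λ^3*e^(3*t)*e^(λ*e^(t)) + 15*λ^2*e^(2*t)*e^(λ*e^(t)) + λ*e^(t)*e^(λ*e^(t)))*e^(-λ)

E[X^5] = D^5[M](0) = λ*(λ^4 + 10*λ^3 + 25*λ^2 + 15*λ + 1)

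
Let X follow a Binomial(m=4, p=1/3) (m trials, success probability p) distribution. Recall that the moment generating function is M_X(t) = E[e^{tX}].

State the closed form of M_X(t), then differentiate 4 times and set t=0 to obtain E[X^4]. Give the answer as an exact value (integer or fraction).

M_X(t) = (e^(t)/3 + 2/3)^4
M^(4)(t) = 256*e^(4*t)/81 + 8*e^(3*t) + 128*e^(2*t)/27 + 32*e^(t)/81

E[X^4] = M^(4)(0) = 440/27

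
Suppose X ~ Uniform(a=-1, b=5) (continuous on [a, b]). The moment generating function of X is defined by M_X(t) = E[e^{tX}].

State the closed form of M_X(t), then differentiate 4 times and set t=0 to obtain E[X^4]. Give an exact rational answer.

E[X^4] = M^(4)(0) = 521/5

M_X(t) = (e^(5*t) - e^(-t))/(6*t)
M^(4)(t) = (625*t^4*e^(6*t) - t^4 - 500*t^3*e^(6*t) - 4*t^3 + 300*t^2*e^(6*t) - 12*t^2 - 120*t*e^(6*t) - 24*t + 24*e^(6*t) - 24)*e^(-t)/(6*t^5)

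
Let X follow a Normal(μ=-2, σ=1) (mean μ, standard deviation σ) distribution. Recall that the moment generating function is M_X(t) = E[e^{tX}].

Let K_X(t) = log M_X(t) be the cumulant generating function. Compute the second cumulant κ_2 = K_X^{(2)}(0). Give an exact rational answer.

κ_2 = d^2K/dt^2 |_{t=0} = 1

M_X(t) = e^(t^2/2 - 2*t)
K_X(t) = log M_X(t) = t^2/2 - 2*t
dK/dt = t - 2
d^2K/dt^2 = 1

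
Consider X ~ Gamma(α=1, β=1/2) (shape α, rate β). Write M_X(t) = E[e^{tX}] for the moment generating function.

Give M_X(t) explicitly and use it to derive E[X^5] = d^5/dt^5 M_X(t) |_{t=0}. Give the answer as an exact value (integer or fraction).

M_X(t) = 1/(2*(1/2 - t))
M′(t) = 2/(4*t^2 - 4*t + 1)
M′′(t) = -8/(8*t^3 - 12*t^2 + 6*t - 1)
M′′′(t) = 48/(16*t^4 - 32*t^3 + 24*t^2 - 8*t + 1)
M′′′′(t) = -384/(32*t^5 - 80*t^4 + 80*t^3 - 40*t^2 + 10*t - 1)
M′′′′′(t) = 3840/(64*t^6 - 192*t^5 + 240*t^4 - 160*t^3 + 60*t^2 - 12*t + 1)

E[X^5] = M′′′′′(0) = 3840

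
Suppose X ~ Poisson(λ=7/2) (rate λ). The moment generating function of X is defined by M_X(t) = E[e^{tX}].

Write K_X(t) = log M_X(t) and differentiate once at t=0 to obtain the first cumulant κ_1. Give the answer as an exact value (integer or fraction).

κ_1 = K^(1)(0) = 7/2

M_X(t) = e^(7*e^(t)/2 - 7/2)
K_X(t) = log M_X(t) = 7*e^(t)/2 - 7/2
K^(1)(t) = 7*e^(t)/2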